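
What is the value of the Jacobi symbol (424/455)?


Compute (424/455) via quadratic reciprocity:
  pull out 2: (2/455) = +1  (since 455 mod 8 = 7)
  pull out 2: (2/455) = +1  (since 455 mod 8 = 7)
  pull out 2: (2/455) = +1  (since 455 mod 8 = 7)
  reciprocity: (53/455) -> +(455/53)
  reduce: (31/53)
  reciprocity: (31/53) -> +(53/31)
  reduce: (22/31)
  pull out 2: (2/31) = +1  (since 31 mod 8 = 7)
  reciprocity: (11/31) -> -(31/11)
  reduce: (9/11)
  reciprocity: (9/11) -> +(11/9)
  reduce: (2/9)
  pull out 2: (2/9) = +1  (since 9 mod 8 = 1)
  (1/9) = 1
Product of signs = -1

-1


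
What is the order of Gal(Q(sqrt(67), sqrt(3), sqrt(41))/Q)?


The 3 square roots of distinct primes are multiplicatively independent over Q,
so [K:Q] = 2^3 and Gal(K/Q) is isomorphic to (Z/2Z)^3.
|Gal| = 2^3 = 8

8


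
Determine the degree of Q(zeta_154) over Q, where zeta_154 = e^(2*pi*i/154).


The degree equals Euler's totient phi(154).
154 = 2 * 7 * 11
phi(154) = 60

60


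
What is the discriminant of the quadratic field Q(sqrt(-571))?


For K = Q(sqrt(d)) with d squarefree: disc(K) = d if d = 1 mod 4, and disc(K) = 4d if d = 2 or 3 mod 4.
Here d = -571, and d mod 4 = 1.
d = 1 mod 4 (O_K = Z[(1+sqrt(d))/2]), so disc(K) = d = -571

-571


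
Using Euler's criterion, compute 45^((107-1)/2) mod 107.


p = 107 is prime and the exponent is (p-1)/2 = 53, so by Euler's criterion 45^53 = (45/107) = +1 or -1 mod 107.
Compute by square-and-multiply:
  53 = 32 + 16 + 4 + 1 (binary 110101)
  Repeated squaring mod 107: 45^1 = 45, 45^2 = 99, 45^4 = 64, 45^8 = 30, 45^16 = 44, 45^32 = 10
  45^53 = 45^32 * 45^16 * 45^4 * 45^1 = 10 * 44 * 64 * 45 mod 107
    10 * 44 = 440 = 12 mod 107
    12 * 64 = 768 = 19 mod 107
    19 * 45 = 855 = 106 mod 107
  45^53 = 106 mod 107
Result 106 = p - 1 = -1 mod 107: 45 is a quadratic non-residue mod 107. As a residue in [0, p-1] the value is 106.
45^53 mod 107 = 106

106


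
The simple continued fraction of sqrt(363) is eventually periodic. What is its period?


Run the CF algorithm for sqrt(363).
a_0 = floor(sqrt(363)) = 19; set m_0=0, q_0=1.
Recurrence: m' = q*a - m,  q' = (d - m'^2)/q,  a' = floor((a_0 + m')/q').
  step 1: m=19, q=2, a=19
  step 2: m=19, q=1, a=38
a_2 = 2*a_0 = 38, so the period closes here.
sqrt(363) = [19; 19, 38]
Period length = 2

2


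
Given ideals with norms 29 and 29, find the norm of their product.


N(IJ) = N(I) * N(J)
= 29 * 29
= 841

841


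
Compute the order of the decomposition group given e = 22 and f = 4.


|D_P| = e * f
= 22 * 4
= 88

88


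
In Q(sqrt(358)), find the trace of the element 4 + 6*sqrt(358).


Tr(a + b*sqrt(d)) = (a + b*sqrt(d)) + (a - b*sqrt(d)) = 2a
= 2 * (4)
= 8

8


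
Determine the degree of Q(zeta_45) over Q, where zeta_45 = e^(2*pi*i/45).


The degree equals Euler's totient phi(45).
45 = 3^2 * 5
phi(45) = 24

24


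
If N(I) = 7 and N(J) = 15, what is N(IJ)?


N(IJ) = N(I) * N(J)
= 7 * 15
= 105

105


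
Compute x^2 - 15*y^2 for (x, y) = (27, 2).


x^2 - d*y^2
= 27^2 - 15*2^2
= 729 - 60
= 669

669


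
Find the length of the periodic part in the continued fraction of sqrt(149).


Run the CF algorithm for sqrt(149).
a_0 = floor(sqrt(149)) = 12; set m_0=0, q_0=1.
Recurrence: m' = q*a - m,  q' = (d - m'^2)/q,  a' = floor((a_0 + m')/q').
  step 1: m=12, q=5, a=4
  step 2: m=8, q=17, a=1
  step 3: m=9, q=4, a=5
  step 4: m=11, q=7, a=3
  step 5: m=10, q=7, a=3
  step 6: m=11, q=4, a=5
  step 7: m=9, q=17, a=1
  step 8: m=8, q=5, a=4
  step 9: m=12, q=1, a=24
a_9 = 2*a_0 = 24, so the period closes here.
sqrt(149) = [12; 4, 1, 5, 3, 3, 5, 1, 4, 24]
Period length = 9

9


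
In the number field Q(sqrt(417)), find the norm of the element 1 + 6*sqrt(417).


N(a + b*sqrt(d)) = a^2 - d*b^2
= (1)^2 - (417)*(6)^2
= 1 - 15012
= -15011

-15011


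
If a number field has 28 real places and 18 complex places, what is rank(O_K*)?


By Dirichlet's unit theorem:
rank = r1 + r2 - 1
= 28 + 18 - 1
= 45

45


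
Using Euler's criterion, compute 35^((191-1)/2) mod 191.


p = 191 is prime and the exponent is (p-1)/2 = 95, so by Euler's criterion 35^95 = (35/191) = +1 or -1 mod 191.
Compute by square-and-multiply:
  95 = 64 + 16 + 8 + 4 + 2 + 1 (binary 1011111)
  Repeated squaring mod 191: 35^1 = 35, 35^2 = 79, 35^4 = 129, 35^8 = 24, 35^16 = 3, 35^32 = 9, 35^64 = 81
  35^95 = 35^64 * 35^16 * 35^8 * 35^4 * 35^2 * 35^1 = 81 * 3 * 24 * 129 * 79 * 35 mod 191
    81 * 3 = 243 = 52 mod 191
    52 * 24 = 1248 = 102 mod 191
    102 * 129 = 13158 = 170 mod 191
    170 * 79 = 13430 = 60 mod 191
    60 * 35 = 2100 = 190 mod 191
  35^95 = 190 mod 191
Result 190 = p - 1 = -1 mod 191: 35 is a quadratic non-residue mod 191. As a residue in [0, p-1] the value is 190.
35^95 mod 191 = 190

190


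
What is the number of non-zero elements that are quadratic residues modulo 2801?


For prime p, the number of non-zero quadratic residues is (p-1)/2.
= (2801-1)/2
= 1400

1400


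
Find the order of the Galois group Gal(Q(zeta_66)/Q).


|Gal(Q(zeta_66)/Q)| = phi(66)
= 20

20


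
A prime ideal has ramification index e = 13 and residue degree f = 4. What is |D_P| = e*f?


|D_P| = e * f
= 13 * 4
= 52

52


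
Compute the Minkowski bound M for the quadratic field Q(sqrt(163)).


d = 163, d mod 4 = 3, so disc(K) = 4d = 652; |disc(K)| = 652
Real quadratic field, so n = 2, s = r2 = 0, r1 = 2
M = (n!/n^n) * (4/pi)^s * sqrt(|disc(K)|) = (2!/2^2) * (4/pi)^0 * sqrt(652)
= 0.5 * 1.000000 * 25.534291
= 12.7671

12.7671


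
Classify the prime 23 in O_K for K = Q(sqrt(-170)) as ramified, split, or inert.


K = Q(sqrt(-170)). Since d mod 4 = 2, disc(K) = -680.
Check p | disc: -680 mod 23 = 10.
p does not divide disc. Compute Legendre symbol (d/p):
14^((23-1)/2) mod 23 = -1
(d/p) = -1, so p is inert: (p) stays prime with e=1, f=2, g=1.
Therefore p is inert.

inert


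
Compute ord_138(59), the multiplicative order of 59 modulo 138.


We want ord_138(59), the smallest k >= 1 with 59^k = 1 mod 138.
n = 138 = 2 * 3 * 23, phi(138) = 44; the order divides phi(n).
Divisors of 44: 1, 2, 4, 11, 22, 44
Repeated squaring mod 138: 59^1 = 59, 59^2 = 31, 59^4 = 133, 59^8 = 25, 59^16 = 73, 59^32 = 85
Test divisors in increasing order:
  k=1: 59^1 = 59 mod 138
  k=2: 59^2 = 31 mod 138
  k=4: 59^4 = 133 mod 138
  k=11: 59^11 = 25 * 31 * 59 = 47 mod 138
  k=22: 59^22 = 73 * 133 * 31 = 1 mod 138  <- first divisor giving 1
Order = 22

22


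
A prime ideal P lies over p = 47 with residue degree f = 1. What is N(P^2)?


N(P^a) = p^(a*f)
= 47^(2*1)
= 47^2
= 2209

2209


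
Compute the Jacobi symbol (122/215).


Compute (122/215) via quadratic reciprocity:
  pull out 2: (2/215) = +1  (since 215 mod 8 = 7)
  reciprocity: (61/215) -> +(215/61)
  reduce: (32/61)
  pull out 2: (2/61) = -1  (since 61 mod 8 = 5)
  pull out 2: (2/61) = -1  (since 61 mod 8 = 5)
  pull out 2: (2/61) = -1  (since 61 mod 8 = 5)
  pull out 2: (2/61) = -1  (since 61 mod 8 = 5)
  pull out 2: (2/61) = -1  (since 61 mod 8 = 5)
  (1/61) = 1
Product of signs = -1

-1


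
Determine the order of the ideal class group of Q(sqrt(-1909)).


K = Q(sqrt(-1909)). d mod 4 = 3, so D = disc(K) = 4d = -7636
h(K) equals the number of primitive reduced positive-definite forms (a, b, c) = a*x^2 + b*x*y + c*y^2 with b^2 - 4ac = D,
where reduced means |b| <= a <= c, with b >= 0 whenever |b| = a or a = c, and primitive means gcd(a, b, c) = 1.
Reduced forces 3a^2 <= |D| = 7636, so 1 <= a <= 50; b must have the parity of D, and c = (b^2 - D)/(4a) must be an integer >= a.
Enumerate a = 1..50, b in [-a, a]:
  a=1: (1, 0, 1909)  [1]
  a=2: (2, 2, 955)  [1]
  a=3..4: none
  a=5: (5, -2, 382), (5, 2, 382)  [2]
  a=6: none
  a=7: (7, -6, 274), (7, 6, 274)  [2]
  a=8..9: none
  a=10: (10, -2, 191), (10, 2, 191)  [2]
  a=11: (11, -8, 175), (11, 8, 175)  [2]
  a=12..13: none
  a=14: (14, -6, 137), (14, 6, 137)  [2]
  a=15..21: none
  a=22: (22, -14, 89), (22, 14, 89)  [2]
  a=23: (23, 0, 83)  [1]
  a=24: none
  a=25: (25, -8, 77), (25, 8, 77)  [2]
  a=26..28: none
  a=29: (29, -22, 70), (29, 22, 70)  [2]
  a=30..34: none
  a=35: (35, -22, 58), (35, -8, 55), (35, 8, 55), (35, 22, 58)  [4]
  a=36..40: none
  a=41: (41, -20, 49), (41, 20, 49)  [2]
  a=42..45: none
  a=46: (46, 46, 53)  [1]
  a=47: (47, -42, 50), (47, 42, 50)  [2]
  a=48..50: none
Total reduced forms: 1 + 1 + 2 + 2 + 2 + 2 + 2 + 2 + 1 + 2 + 2 + 4 + 2 + 1 + 2 = 28
h = 28

28


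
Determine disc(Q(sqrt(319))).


For K = Q(sqrt(d)) with d squarefree: disc(K) = d if d = 1 mod 4, and disc(K) = 4d if d = 2 or 3 mod 4.
Here d = 319, and d mod 4 = 3.
d = 3 mod 4, not 1 (O_K = Z[sqrt(d)]), so disc(K) = 4d = 4 * (319) = 1276

1276


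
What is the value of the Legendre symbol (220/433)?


p = 433 is prime, so compute (220/433) with the reciprocity algorithm (Jacobi-symbol steps: pull out 2s via (2/n), flip via reciprocity, reduce):
  pull out 2: (2/433) = +1  (since 433 mod 8 = 1)
  pull out 2: (2/433) = +1  (since 433 mod 8 = 1)
  reciprocity: (55/433) -> +(433/55)
  reduce: (48/55)
  pull out 2: (2/55) = +1  (since 55 mod 8 = 7)
  pull out 2: (2/55) = +1  (since 55 mod 8 = 7)
  pull out 2: (2/55) = +1  (since 55 mod 8 = 7)
  pull out 2: (2/55) = +1  (since 55 mod 8 = 7)
  reciprocity: (3/55) -> -(55/3)
  reduce: (1/3)
  (1/3) = 1
Product of signs = -1
(220/433) = -1

-1


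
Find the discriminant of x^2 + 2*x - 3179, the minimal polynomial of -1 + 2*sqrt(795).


The element -1 + 2*sqrt(795) has minimal polynomial:
x^2 + 2*x - 3179
Discriminant = (2)^2 - 4*(-3179)
= 4 + 12716
= 12720

12720


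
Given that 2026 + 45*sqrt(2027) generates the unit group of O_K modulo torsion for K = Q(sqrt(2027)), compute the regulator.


epsilon = 2026 + 45*sqrt(2027)
= 4051.9998
R = ln(4051.9998)
= 8.3070

8.3070


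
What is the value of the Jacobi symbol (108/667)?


Compute (108/667) via quadratic reciprocity:
  pull out 2: (2/667) = -1  (since 667 mod 8 = 3)
  pull out 2: (2/667) = -1  (since 667 mod 8 = 3)
  reciprocity: (27/667) -> -(667/27)
  reduce: (19/27)
  reciprocity: (19/27) -> -(27/19)
  reduce: (8/19)
  pull out 2: (2/19) = -1  (since 19 mod 8 = 3)
  pull out 2: (2/19) = -1  (since 19 mod 8 = 3)
  pull out 2: (2/19) = -1  (since 19 mod 8 = 3)
  (1/19) = 1
Product of signs = -1

-1


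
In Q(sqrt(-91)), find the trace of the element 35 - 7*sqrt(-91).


Tr(a + b*sqrt(d)) = (a + b*sqrt(d)) + (a - b*sqrt(d)) = 2a
= 2 * (35)
= 70

70


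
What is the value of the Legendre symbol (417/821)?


p = 821 is prime, so compute (417/821) with the reciprocity algorithm (Jacobi-symbol steps: pull out 2s via (2/n), flip via reciprocity, reduce):
  reciprocity: (417/821) -> +(821/417)
  reduce: (404/417)
  pull out 2: (2/417) = +1  (since 417 mod 8 = 1)
  pull out 2: (2/417) = +1  (since 417 mod 8 = 1)
  reciprocity: (101/417) -> +(417/101)
  reduce: (13/101)
  reciprocity: (13/101) -> +(101/13)
  reduce: (10/13)
  pull out 2: (2/13) = -1  (since 13 mod 8 = 5)
  reciprocity: (5/13) -> +(13/5)
  reduce: (3/5)
  reciprocity: (3/5) -> +(5/3)
  reduce: (2/3)
  pull out 2: (2/3) = -1  (since 3 mod 8 = 3)
  (1/3) = 1
Product of signs = 1
(417/821) = 1

1


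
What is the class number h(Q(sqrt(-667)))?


K = Q(sqrt(-667)). d mod 4 = 1, so D = disc(K) = d = -667
h(K) equals the number of primitive reduced positive-definite forms (a, b, c) = a*x^2 + b*x*y + c*y^2 with b^2 - 4ac = D,
where reduced means |b| <= a <= c, with b >= 0 whenever |b| = a or a = c, and primitive means gcd(a, b, c) = 1.
Reduced forces 3a^2 <= |D| = 667, so 1 <= a <= 14; b must have the parity of D, and c = (b^2 - D)/(4a) must be an integer >= a.
Enumerate a = 1..14, b in [-a, a]:
  a=1: (1, 1, 167)  [1]
  a=2..10: none
  a=11: (11, -9, 17), (11, 9, 17)  [2]
  a=12: none
  a=13: (13, 3, 13)  [1]
  a=14: none
Total reduced forms: 1 + 2 + 1 = 4
h = 4

4


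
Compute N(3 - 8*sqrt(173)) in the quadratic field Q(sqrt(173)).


N(a + b*sqrt(d)) = a^2 - d*b^2
= (3)^2 - (173)*(-8)^2
= 9 - 11072
= -11063

-11063


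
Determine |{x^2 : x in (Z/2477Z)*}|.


For prime p, the number of non-zero quadratic residues is (p-1)/2.
= (2477-1)/2
= 1238

1238


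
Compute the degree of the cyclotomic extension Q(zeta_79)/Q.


The degree equals Euler's totient phi(79).
79 = 79
phi(79) = 78

78


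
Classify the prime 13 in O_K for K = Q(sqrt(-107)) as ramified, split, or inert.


K = Q(sqrt(-107)). Since d mod 4 = 1, disc(K) = -107.
Check p | disc: -107 mod 13 = 10.
p does not divide disc. Compute Legendre symbol (d/p):
10^((13-1)/2) mod 13 = 1
(d/p) = 1, so p splits: (p) = P*P' with e=1, f=1, g=2.
Therefore p is split.

split


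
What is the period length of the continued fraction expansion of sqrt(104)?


Run the CF algorithm for sqrt(104).
a_0 = floor(sqrt(104)) = 10; set m_0=0, q_0=1.
Recurrence: m' = q*a - m,  q' = (d - m'^2)/q,  a' = floor((a_0 + m')/q').
  step 1: m=10, q=4, a=5
  step 2: m=10, q=1, a=20
a_2 = 2*a_0 = 20, so the period closes here.
sqrt(104) = [10; 5, 20]
Period length = 2

2


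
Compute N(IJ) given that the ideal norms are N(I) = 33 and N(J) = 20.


N(IJ) = N(I) * N(J)
= 33 * 20
= 660

660


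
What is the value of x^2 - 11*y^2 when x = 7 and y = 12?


x^2 - d*y^2
= 7^2 - 11*12^2
= 49 - 1584
= -1535

-1535


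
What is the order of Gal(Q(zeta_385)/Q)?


|Gal(Q(zeta_385)/Q)| = phi(385)
= 240

240


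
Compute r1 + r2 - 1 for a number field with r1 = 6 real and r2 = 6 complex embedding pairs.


By Dirichlet's unit theorem:
rank = r1 + r2 - 1
= 6 + 6 - 1
= 11

11


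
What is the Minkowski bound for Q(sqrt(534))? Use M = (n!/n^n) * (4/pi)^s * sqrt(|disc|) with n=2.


d = 534, d mod 4 = 2, so disc(K) = 4d = 2136; |disc(K)| = 2136
Real quadratic field, so n = 2, s = r2 = 0, r1 = 2
M = (n!/n^n) * (4/pi)^s * sqrt(|disc(K)|) = (2!/2^2) * (4/pi)^0 * sqrt(2136)
= 0.5 * 1.000000 * 46.216880
= 23.1084

23.1084


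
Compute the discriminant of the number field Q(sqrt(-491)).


For K = Q(sqrt(d)) with d squarefree: disc(K) = d if d = 1 mod 4, and disc(K) = 4d if d = 2 or 3 mod 4.
Here d = -491, and d mod 4 = 1.
d = 1 mod 4 (O_K = Z[(1+sqrt(d))/2]), so disc(K) = d = -491

-491


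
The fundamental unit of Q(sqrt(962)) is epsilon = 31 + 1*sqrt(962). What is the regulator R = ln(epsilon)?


epsilon = 31 + 1*sqrt(962)
= 62.0161
R = ln(62.0161)
= 4.1274

4.1274


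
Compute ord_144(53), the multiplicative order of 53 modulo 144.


We want ord_144(53), the smallest k >= 1 with 53^k = 1 mod 144.
n = 144 = 2^4 * 3^2, phi(144) = 48; the order divides phi(n).
Divisors of 48: 1, 2, 3, 4, 6, 8, 12, 16, 24, 48
Repeated squaring mod 144: 53^1 = 53, 53^2 = 73, 53^4 = 1, 53^8 = 1, 53^16 = 1, 53^32 = 1
Test divisors in increasing order:
  k=1: 53^1 = 53 mod 144
  k=2: 53^2 = 73 mod 144
  k=3: 53^3 = 73 * 53 = 125 mod 144
  k=4: 53^4 = 1 mod 144  <- first divisor giving 1
Order = 4

4


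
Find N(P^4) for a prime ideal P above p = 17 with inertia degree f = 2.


N(P^a) = p^(a*f)
= 17^(4*2)
= 17^8
= 6975757441

6975757441


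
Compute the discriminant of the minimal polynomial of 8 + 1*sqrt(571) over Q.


The element 8 + 1*sqrt(571) has minimal polynomial:
x^2 - 16*x - 507
Discriminant = (-16)^2 - 4*(-507)
= 256 + 2028
= 2284

2284


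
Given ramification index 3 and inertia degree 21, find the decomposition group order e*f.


|D_P| = e * f
= 3 * 21
= 63

63


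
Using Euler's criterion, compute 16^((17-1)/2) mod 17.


p = 17 is prime and the exponent is (p-1)/2 = 8, so by Euler's criterion 16^8 = (16/17) = +1 or -1 mod 17.
Compute by square-and-multiply:
  8 = 8 (binary 1000)
  Repeated squaring mod 17: 16^1 = 16, 16^2 = 1, 16^4 = 1, 16^8 = 1
  16^8 = 1 mod 17
Result 1: 16 is a quadratic residue mod 17.
16^8 mod 17 = 1

1


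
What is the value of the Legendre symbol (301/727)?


p = 727 is prime, so compute (301/727) with the reciprocity algorithm (Jacobi-symbol steps: pull out 2s via (2/n), flip via reciprocity, reduce):
  reciprocity: (301/727) -> +(727/301)
  reduce: (125/301)
  reciprocity: (125/301) -> +(301/125)
  reduce: (51/125)
  reciprocity: (51/125) -> +(125/51)
  reduce: (23/51)
  reciprocity: (23/51) -> -(51/23)
  reduce: (5/23)
  reciprocity: (5/23) -> +(23/5)
  reduce: (3/5)
  reciprocity: (3/5) -> +(5/3)
  reduce: (2/3)
  pull out 2: (2/3) = -1  (since 3 mod 8 = 3)
  (1/3) = 1
Product of signs = 1
(301/727) = 1

1


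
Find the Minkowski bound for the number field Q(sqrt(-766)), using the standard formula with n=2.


d = -766, d mod 4 = 2, so disc(K) = 4d = -3064; |disc(K)| = 3064
Imaginary quadratic field, so n = 2, s = r2 = 1, r1 = 0
M = (n!/n^n) * (4/pi)^s * sqrt(|disc(K)|) = (2!/2^2) * (4/pi)^1 * sqrt(3064)
= 0.5 * 1.273240 * 55.353410
= 35.2391

35.2391


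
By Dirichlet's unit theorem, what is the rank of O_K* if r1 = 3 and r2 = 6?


By Dirichlet's unit theorem:
rank = r1 + r2 - 1
= 3 + 6 - 1
= 8

8


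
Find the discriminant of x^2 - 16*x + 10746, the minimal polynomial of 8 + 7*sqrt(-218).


The element 8 + 7*sqrt(-218) has minimal polynomial:
x^2 - 16*x + 10746
Discriminant = (-16)^2 - 4*(10746)
= 256 - 42984
= -42728

-42728


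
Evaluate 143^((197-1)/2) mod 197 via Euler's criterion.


p = 197 is prime and the exponent is (p-1)/2 = 98, so by Euler's criterion 143^98 = (143/197) = +1 or -1 mod 197.
Compute by square-and-multiply:
  98 = 64 + 32 + 2 (binary 1100010)
  Repeated squaring mod 197: 143^1 = 143, 143^2 = 158, 143^4 = 142, 143^8 = 70, 143^16 = 172, 143^32 = 34, 143^64 = 171
  143^98 = 143^64 * 143^32 * 143^2 = 171 * 34 * 158 mod 197
    171 * 34 = 5814 = 101 mod 197
    101 * 158 = 15958 = 1 mod 197
  143^98 = 1 mod 197
Result 1: 143 is a quadratic residue mod 197.
143^98 mod 197 = 1

1


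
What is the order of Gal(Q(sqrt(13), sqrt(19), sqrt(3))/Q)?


The 3 square roots of distinct primes are multiplicatively independent over Q,
so [K:Q] = 2^3 and Gal(K/Q) is isomorphic to (Z/2Z)^3.
|Gal| = 2^3 = 8

8


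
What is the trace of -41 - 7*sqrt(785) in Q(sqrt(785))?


Tr(a + b*sqrt(d)) = (a + b*sqrt(d)) + (a - b*sqrt(d)) = 2a
= 2 * (-41)
= -82

-82


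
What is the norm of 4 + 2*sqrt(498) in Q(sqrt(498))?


N(a + b*sqrt(d)) = a^2 - d*b^2
= (4)^2 - (498)*(2)^2
= 16 - 1992
= -1976

-1976


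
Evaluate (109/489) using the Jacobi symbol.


Compute (109/489) via quadratic reciprocity:
  reciprocity: (109/489) -> +(489/109)
  reduce: (53/109)
  reciprocity: (53/109) -> +(109/53)
  reduce: (3/53)
  reciprocity: (3/53) -> +(53/3)
  reduce: (2/3)
  pull out 2: (2/3) = -1  (since 3 mod 8 = 3)
  (1/3) = 1
Product of signs = -1

-1


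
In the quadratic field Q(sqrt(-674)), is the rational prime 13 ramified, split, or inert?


K = Q(sqrt(-674)). Since d mod 4 = 2, disc(K) = -2696.
Check p | disc: -2696 mod 13 = 8.
p does not divide disc. Compute Legendre symbol (d/p):
2^((13-1)/2) mod 13 = -1
(d/p) = -1, so p is inert: (p) stays prime with e=1, f=2, g=1.
Therefore p is inert.

inert


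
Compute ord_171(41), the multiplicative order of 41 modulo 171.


We want ord_171(41), the smallest k >= 1 with 41^k = 1 mod 171.
n = 171 = 3^2 * 19, phi(171) = 108; the order divides phi(n).
Divisors of 108: 1, 2, 3, 4, 6, 9, 12, 18, 27, 36, 54, 108
Repeated squaring mod 171: 41^1 = 41, 41^2 = 142, 41^4 = 157, 41^8 = 25, 41^16 = 112, 41^32 = 61, 41^64 = 130
Test divisors in increasing order:
  k=1: 41^1 = 41 mod 171
  k=2: 41^2 = 142 mod 171
  k=3: 41^3 = 142 * 41 = 8 mod 171
  k=4: 41^4 = 157 mod 171
  k=6: 41^6 = 157 * 142 = 64 mod 171
  k=9: 41^9 = 25 * 41 = 170 mod 171
  k=12: 41^12 = 25 * 157 = 163 mod 171
  k=18: 41^18 = 112 * 142 = 1 mod 171  <- first divisor giving 1
Order = 18

18


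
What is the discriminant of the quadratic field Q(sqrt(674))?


For K = Q(sqrt(d)) with d squarefree: disc(K) = d if d = 1 mod 4, and disc(K) = 4d if d = 2 or 3 mod 4.
Here d = 674, and d mod 4 = 2.
d = 2 mod 4, not 1 (O_K = Z[sqrt(d)]), so disc(K) = 4d = 4 * (674) = 2696

2696


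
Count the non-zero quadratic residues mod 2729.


For prime p, the number of non-zero quadratic residues is (p-1)/2.
= (2729-1)/2
= 1364

1364


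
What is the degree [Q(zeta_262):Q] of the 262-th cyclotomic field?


The degree equals Euler's totient phi(262).
262 = 2 * 131
phi(262) = 130

130


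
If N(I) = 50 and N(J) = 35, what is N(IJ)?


N(IJ) = N(I) * N(J)
= 50 * 35
= 1750

1750


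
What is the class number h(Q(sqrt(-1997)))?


K = Q(sqrt(-1997)). d mod 4 = 3, so D = disc(K) = 4d = -7988
h(K) equals the number of primitive reduced positive-definite forms (a, b, c) = a*x^2 + b*x*y + c*y^2 with b^2 - 4ac = D,
where reduced means |b| <= a <= c, with b >= 0 whenever |b| = a or a = c, and primitive means gcd(a, b, c) = 1.
Reduced forces 3a^2 <= |D| = 7988, so 1 <= a <= 51; b must have the parity of D, and c = (b^2 - D)/(4a) must be an integer >= a.
Enumerate a = 1..51, b in [-a, a]:
  a=1: (1, 0, 1997)  [1]
  a=2: (2, 2, 999)  [1]
  a=3: (3, -2, 666), (3, 2, 666)  [2]
  a=4..5: none
  a=6: (6, -2, 333), (6, 2, 333)  [2]
  a=7..8: none
  a=9: (9, -2, 222), (9, 2, 222)  [2]
  a=10: none
  a=11: (11, -8, 183), (11, 8, 183)  [2]
  a=12..16: none
  a=17: (17, -6, 118), (17, 6, 118)  [2]
  a=18: (18, -2, 111), (18, 2, 111)  [2]
  a=19: (19, -12, 107), (19, 12, 107)  [2]
  a=20..21: none
  a=22: (22, -14, 93), (22, 14, 93)  [2]
  a=23: (23, -4, 87), (23, 4, 87)  [2]
  a=24..26: none
  a=27: (27, -2, 74), (27, 2, 74)  [2]
  a=28: none
  a=29: (29, -4, 69), (29, 4, 69)  [2]
  a=30: none
  a=31: (31, -14, 66), (31, 14, 66)  [2]
  a=32: none
  a=33: (33, -14, 62), (33, -8, 61), (33, 8, 61), (33, 14, 62)  [4]
  a=34: (34, -6, 59), (34, 6, 59)  [2]
  a=35..36: none
  a=37: (37, -2, 54), (37, 2, 54)  [2]
  a=38: (38, -26, 57), (38, 26, 57)  [2]
  a=39..42: none
  a=43: (43, -28, 51), (43, 28, 51)  [2]
  a=44..45: none
  a=46: (46, -42, 53), (46, 42, 53)  [2]
  a=47: (47, -40, 51), (47, 40, 51)  [2]
  a=48..51: none
Total reduced forms: 1 + 1 + 2 + 2 + 2 + 2 + 2 + 2 + 2 + 2 + 2 + 2 + 2 + 2 + 4 + 2 + 2 + 2 + 2 + 2 + 2 = 42
h = 42

42


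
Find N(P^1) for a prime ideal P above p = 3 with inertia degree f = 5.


N(P^a) = p^(a*f)
= 3^(1*5)
= 3^5
= 243

243


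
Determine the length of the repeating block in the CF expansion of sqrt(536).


Run the CF algorithm for sqrt(536).
a_0 = floor(sqrt(536)) = 23; set m_0=0, q_0=1.
Recurrence: m' = q*a - m,  q' = (d - m'^2)/q,  a' = floor((a_0 + m')/q').
  step 1: m=23, q=7, a=6
  step 2: m=19, q=25, a=1
  step 3: m=6, q=20, a=1
  step 4: m=14, q=17, a=2
  step 5: m=20, q=8, a=5
  step 6: m=20, q=17, a=2
  step 7: m=14, q=20, a=1
  step 8: m=6, q=25, a=1
  step 9: m=19, q=7, a=6
  step 10: m=23, q=1, a=46
a_10 = 2*a_0 = 46, so the period closes here.
sqrt(536) = [23; 6, 1, 1, 2, 5, 2, 1, 1, 6, 46]
Period length = 10

10


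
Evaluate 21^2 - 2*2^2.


x^2 - d*y^2
= 21^2 - 2*2^2
= 441 - 8
= 433

433


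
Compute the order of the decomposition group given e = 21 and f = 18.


|D_P| = e * f
= 21 * 18
= 378

378


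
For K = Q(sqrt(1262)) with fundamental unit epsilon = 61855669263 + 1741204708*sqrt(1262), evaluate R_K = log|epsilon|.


epsilon = 61855669263 + 1741204708*sqrt(1262)
= 1.2371e+11
R = ln(1.2371e+11)
= 25.5412

25.5412


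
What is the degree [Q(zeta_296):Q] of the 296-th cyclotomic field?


The degree equals Euler's totient phi(296).
296 = 2^3 * 37
phi(296) = 144

144


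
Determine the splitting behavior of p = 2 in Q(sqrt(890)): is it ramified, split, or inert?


K = Q(sqrt(890)). Since d mod 4 = 2, disc(K) = 3560.
Check p | disc: 3560 mod 2 = 0.
p divides disc, so p ramifies: (p) = P^2 with e=2, f=1, g=1.
Therefore p is ramified.

ramified


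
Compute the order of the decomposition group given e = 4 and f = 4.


|D_P| = e * f
= 4 * 4
= 16

16


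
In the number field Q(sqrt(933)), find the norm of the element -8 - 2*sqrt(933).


N(a + b*sqrt(d)) = a^2 - d*b^2
= (-8)^2 - (933)*(-2)^2
= 64 - 3732
= -3668

-3668


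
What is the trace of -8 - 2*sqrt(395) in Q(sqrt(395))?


Tr(a + b*sqrt(d)) = (a + b*sqrt(d)) + (a - b*sqrt(d)) = 2a
= 2 * (-8)
= -16

-16


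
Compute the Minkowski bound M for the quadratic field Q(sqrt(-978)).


d = -978, d mod 4 = 2, so disc(K) = 4d = -3912; |disc(K)| = 3912
Imaginary quadratic field, so n = 2, s = r2 = 1, r1 = 0
M = (n!/n^n) * (4/pi)^s * sqrt(|disc(K)|) = (2!/2^2) * (4/pi)^1 * sqrt(3912)
= 0.5 * 1.273240 * 62.545983
= 39.8180

39.8180


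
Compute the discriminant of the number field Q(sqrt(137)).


For K = Q(sqrt(d)) with d squarefree: disc(K) = d if d = 1 mod 4, and disc(K) = 4d if d = 2 or 3 mod 4.
Here d = 137, and d mod 4 = 1.
d = 1 mod 4 (O_K = Z[(1+sqrt(d))/2]), so disc(K) = d = 137

137


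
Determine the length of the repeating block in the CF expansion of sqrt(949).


Run the CF algorithm for sqrt(949).
a_0 = floor(sqrt(949)) = 30; set m_0=0, q_0=1.
Recurrence: m' = q*a - m,  q' = (d - m'^2)/q,  a' = floor((a_0 + m')/q').
  step 1: m=30, q=49, a=1
  step 2: m=19, q=12, a=4
  step 3: m=29, q=9, a=6
  step 4: m=25, q=36, a=1
  step 5: m=11, q=23, a=1
  step 6: m=12, q=35, a=1
  step 7: m=23, q=12, a=4
  step 8: m=25, q=27, a=2
  step 9: m=29, q=4, a=14
  step 10: m=27, q=55, a=1
  step 11: m=28, q=3, a=19
  step 12: m=29, q=36, a=1
  step 13: m=7, q=25, a=1
  step 14: m=18, q=25, a=1
  step 15: m=7, q=36, a=1
  step 16: m=29, q=3, a=19
  step 17: m=28, q=55, a=1
  step 18: m=27, q=4, a=14
  step 19: m=29, q=27, a=2
  step 20: m=25, q=12, a=4
  step 21: m=23, q=35, a=1
  step 22: m=12, q=23, a=1
  step 23: m=11, q=36, a=1
  step 24: m=25, q=9, a=6
  step 25: m=29, q=12, a=4
  step 26: m=19, q=49, a=1
  step 27: m=30, q=1, a=60
a_27 = 2*a_0 = 60, so the period closes here.
sqrt(949) = [30; 1, 4, 6, 1, 1, 1, 4, 2, 14, 1, 19, 1, 1, 1, 1, 19, 1, 14, 2, 4, 1, 1, 1, 6, 4, 1, 60]
Period length = 27

27


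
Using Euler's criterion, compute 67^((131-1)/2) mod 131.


p = 131 is prime and the exponent is (p-1)/2 = 65, so by Euler's criterion 67^65 = (67/131) = +1 or -1 mod 131.
Compute by square-and-multiply:
  65 = 64 + 1 (binary 1000001)
  Repeated squaring mod 131: 67^1 = 67, 67^2 = 35, 67^4 = 46, 67^8 = 20, 67^16 = 7, 67^32 = 49, 67^64 = 43
  67^65 = 67^64 * 67^1 = 43 * 67 mod 131
    43 * 67 = 2881 = 130 mod 131
  67^65 = 130 mod 131
Result 130 = p - 1 = -1 mod 131: 67 is a quadratic non-residue mod 131. As a residue in [0, p-1] the value is 130.
67^65 mod 131 = 130

130


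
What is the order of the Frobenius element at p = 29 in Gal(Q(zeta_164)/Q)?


The Frobenius at p in Gal(Q(zeta_n)/Q) = (Z/nZ)* is the class of p, so its order is ord_164(29), the smallest k >= 1 with 29^k = 1 mod 164.
n = 164 = 2^2 * 41, phi(164) = 80; the order divides phi(n).
Divisors of 80: 1, 2, 4, 5, 8, 10, 16, 20, 40, 80
Repeated squaring mod 164: 29^1 = 29, 29^2 = 21, 29^4 = 113, 29^8 = 141, 29^16 = 37, 29^32 = 57, 29^64 = 133
Test divisors in increasing order:
  k=1: 29^1 = 29 mod 164
  k=2: 29^2 = 21 mod 164
  k=4: 29^4 = 113 mod 164
  k=5: 29^5 = 113 * 29 = 161 mod 164
  k=8: 29^8 = 141 mod 164
  k=10: 29^10 = 141 * 21 = 9 mod 164
  k=16: 29^16 = 37 mod 164
  k=20: 29^20 = 37 * 113 = 81 mod 164
  k=40: 29^40 = 57 * 141 = 1 mod 164  <- first divisor giving 1
Order = 40

40


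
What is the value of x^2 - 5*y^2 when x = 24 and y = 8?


x^2 - d*y^2
= 24^2 - 5*8^2
= 576 - 320
= 256

256


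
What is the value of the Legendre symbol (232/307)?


p = 307 is prime, so compute (232/307) with the reciprocity algorithm (Jacobi-symbol steps: pull out 2s via (2/n), flip via reciprocity, reduce):
  pull out 2: (2/307) = -1  (since 307 mod 8 = 3)
  pull out 2: (2/307) = -1  (since 307 mod 8 = 3)
  pull out 2: (2/307) = -1  (since 307 mod 8 = 3)
  reciprocity: (29/307) -> +(307/29)
  reduce: (17/29)
  reciprocity: (17/29) -> +(29/17)
  reduce: (12/17)
  pull out 2: (2/17) = +1  (since 17 mod 8 = 1)
  pull out 2: (2/17) = +1  (since 17 mod 8 = 1)
  reciprocity: (3/17) -> +(17/3)
  reduce: (2/3)
  pull out 2: (2/3) = -1  (since 3 mod 8 = 3)
  (1/3) = 1
Product of signs = 1
(232/307) = 1

1


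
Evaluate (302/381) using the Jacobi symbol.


Compute (302/381) via quadratic reciprocity:
  pull out 2: (2/381) = -1  (since 381 mod 8 = 5)
  reciprocity: (151/381) -> +(381/151)
  reduce: (79/151)
  reciprocity: (79/151) -> -(151/79)
  reduce: (72/79)
  pull out 2: (2/79) = +1  (since 79 mod 8 = 7)
  pull out 2: (2/79) = +1  (since 79 mod 8 = 7)
  pull out 2: (2/79) = +1  (since 79 mod 8 = 7)
  reciprocity: (9/79) -> +(79/9)
  reduce: (7/9)
  reciprocity: (7/9) -> +(9/7)
  reduce: (2/7)
  pull out 2: (2/7) = +1  (since 7 mod 8 = 7)
  (1/7) = 1
Product of signs = 1

1


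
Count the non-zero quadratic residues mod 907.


For prime p, the number of non-zero quadratic residues is (p-1)/2.
= (907-1)/2
= 453

453


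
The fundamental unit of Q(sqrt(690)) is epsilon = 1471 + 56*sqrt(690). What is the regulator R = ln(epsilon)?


epsilon = 1471 + 56*sqrt(690)
= 2941.9997
R = ln(2941.9997)
= 7.9868

7.9868


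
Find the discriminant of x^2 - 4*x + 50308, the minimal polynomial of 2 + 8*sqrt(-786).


The element 2 + 8*sqrt(-786) has minimal polynomial:
x^2 - 4*x + 50308
Discriminant = (-4)^2 - 4*(50308)
= 16 - 201232
= -201216

-201216


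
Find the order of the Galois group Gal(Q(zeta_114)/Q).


|Gal(Q(zeta_114)/Q)| = phi(114)
= 36

36


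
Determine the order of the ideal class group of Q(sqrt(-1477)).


K = Q(sqrt(-1477)). d mod 4 = 3, so D = disc(K) = 4d = -5908
h(K) equals the number of primitive reduced positive-definite forms (a, b, c) = a*x^2 + b*x*y + c*y^2 with b^2 - 4ac = D,
where reduced means |b| <= a <= c, with b >= 0 whenever |b| = a or a = c, and primitive means gcd(a, b, c) = 1.
Reduced forces 3a^2 <= |D| = 5908, so 1 <= a <= 44; b must have the parity of D, and c = (b^2 - D)/(4a) must be an integer >= a.
Enumerate a = 1..44, b in [-a, a]:
  a=1: (1, 0, 1477)  [1]
  a=2: (2, 2, 739)  [1]
  a=3..6: none
  a=7: (7, 0, 211)  [1]
  a=8..13: none
  a=14: (14, 14, 109)  [1]
  a=15..16: none
  a=17: (17, -12, 89), (17, 12, 89)  [2]
  a=18: none
  a=19: (19, -18, 82), (19, 18, 82)  [2]
  a=20..22: none
  a=23: (23, -16, 67), (23, 16, 67)  [2]
  a=24..33: none
  a=34: (34, -22, 47), (34, 22, 47)  [2]
  a=35..36: none
  a=37: (37, -30, 46), (37, 30, 46)  [2]
  a=38: (38, -18, 41), (38, 18, 41)  [2]
  a=39..44: none
Total reduced forms: 1 + 1 + 1 + 1 + 2 + 2 + 2 + 2 + 2 + 2 = 16
h = 16

16


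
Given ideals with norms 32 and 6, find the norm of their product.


N(IJ) = N(I) * N(J)
= 32 * 6
= 192

192


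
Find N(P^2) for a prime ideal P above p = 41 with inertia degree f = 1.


N(P^a) = p^(a*f)
= 41^(2*1)
= 41^2
= 1681

1681


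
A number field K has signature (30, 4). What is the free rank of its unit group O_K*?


By Dirichlet's unit theorem:
rank = r1 + r2 - 1
= 30 + 4 - 1
= 33

33


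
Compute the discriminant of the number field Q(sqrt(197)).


For K = Q(sqrt(d)) with d squarefree: disc(K) = d if d = 1 mod 4, and disc(K) = 4d if d = 2 or 3 mod 4.
Here d = 197, and d mod 4 = 1.
d = 1 mod 4 (O_K = Z[(1+sqrt(d))/2]), so disc(K) = d = 197

197


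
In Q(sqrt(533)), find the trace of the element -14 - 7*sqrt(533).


Tr(a + b*sqrt(d)) = (a + b*sqrt(d)) + (a - b*sqrt(d)) = 2a
= 2 * (-14)
= -28

-28


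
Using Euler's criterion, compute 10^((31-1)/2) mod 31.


p = 31 is prime and the exponent is (p-1)/2 = 15, so by Euler's criterion 10^15 = (10/31) = +1 or -1 mod 31.
Compute by square-and-multiply:
  15 = 8 + 4 + 2 + 1 (binary 1111)
  Repeated squaring mod 31: 10^1 = 10, 10^2 = 7, 10^4 = 18, 10^8 = 14
  10^15 = 10^8 * 10^4 * 10^2 * 10^1 = 14 * 18 * 7 * 10 mod 31
    14 * 18 = 252 = 4 mod 31
    4 * 7 = 28 = 28 mod 31
    28 * 10 = 280 = 1 mod 31
  10^15 = 1 mod 31
Result 1: 10 is a quadratic residue mod 31.
10^15 mod 31 = 1

1


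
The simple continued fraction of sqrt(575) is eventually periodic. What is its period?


Run the CF algorithm for sqrt(575).
a_0 = floor(sqrt(575)) = 23; set m_0=0, q_0=1.
Recurrence: m' = q*a - m,  q' = (d - m'^2)/q,  a' = floor((a_0 + m')/q').
  step 1: m=23, q=46, a=1
  step 2: m=23, q=1, a=46
a_2 = 2*a_0 = 46, so the period closes here.
sqrt(575) = [23; 1, 46]
Period length = 2

2


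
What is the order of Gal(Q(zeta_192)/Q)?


|Gal(Q(zeta_192)/Q)| = phi(192)
= 64

64


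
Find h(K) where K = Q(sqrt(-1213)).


K = Q(sqrt(-1213)). d mod 4 = 3, so D = disc(K) = 4d = -4852
h(K) equals the number of primitive reduced positive-definite forms (a, b, c) = a*x^2 + b*x*y + c*y^2 with b^2 - 4ac = D,
where reduced means |b| <= a <= c, with b >= 0 whenever |b| = a or a = c, and primitive means gcd(a, b, c) = 1.
Reduced forces 3a^2 <= |D| = 4852, so 1 <= a <= 40; b must have the parity of D, and c = (b^2 - D)/(4a) must be an integer >= a.
Enumerate a = 1..40, b in [-a, a]:
  a=1: (1, 0, 1213)  [1]
  a=2: (2, 2, 607)  [1]
  a=3..12: none
  a=13: (13, -6, 94), (13, 6, 94)  [2]
  a=14..22: none
  a=23: (23, -22, 58), (23, 22, 58)  [2]
  a=24..25: none
  a=26: (26, -6, 47), (26, 6, 47)  [2]
  a=27..28: none
  a=29: (29, -22, 46), (29, 22, 46)  [2]
  a=30..40: none
Total reduced forms: 1 + 1 + 2 + 2 + 2 + 2 = 10
h = 10

10


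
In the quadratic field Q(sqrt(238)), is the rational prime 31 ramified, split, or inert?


K = Q(sqrt(238)). Since d mod 4 = 2, disc(K) = 952.
Check p | disc: 952 mod 31 = 22.
p does not divide disc. Compute Legendre symbol (d/p):
21^((31-1)/2) mod 31 = -1
(d/p) = -1, so p is inert: (p) stays prime with e=1, f=2, g=1.
Therefore p is inert.

inert


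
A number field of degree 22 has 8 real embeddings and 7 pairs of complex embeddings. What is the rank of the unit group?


By Dirichlet's unit theorem:
rank = r1 + r2 - 1
= 8 + 7 - 1
= 14

14


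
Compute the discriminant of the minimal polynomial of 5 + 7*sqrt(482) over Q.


The element 5 + 7*sqrt(482) has minimal polynomial:
x^2 - 10*x - 23593
Discriminant = (-10)^2 - 4*(-23593)
= 100 + 94372
= 94472

94472


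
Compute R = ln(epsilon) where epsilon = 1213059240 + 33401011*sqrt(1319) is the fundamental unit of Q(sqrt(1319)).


epsilon = 1213059240 + 33401011*sqrt(1319)
= 2.4261e+09
R = ln(2.4261e+09)
= 21.6096

21.6096


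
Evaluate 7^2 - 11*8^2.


x^2 - d*y^2
= 7^2 - 11*8^2
= 49 - 704
= -655

-655


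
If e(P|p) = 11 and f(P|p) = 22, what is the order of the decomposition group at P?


|D_P| = e * f
= 11 * 22
= 242

242


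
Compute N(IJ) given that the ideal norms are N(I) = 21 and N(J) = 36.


N(IJ) = N(I) * N(J)
= 21 * 36
= 756

756


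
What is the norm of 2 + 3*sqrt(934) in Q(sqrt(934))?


N(a + b*sqrt(d)) = a^2 - d*b^2
= (2)^2 - (934)*(3)^2
= 4 - 8406
= -8402

-8402


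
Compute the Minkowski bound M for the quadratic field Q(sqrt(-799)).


d = -799, d mod 4 = 1, so disc(K) = d = -799; |disc(K)| = 799
Imaginary quadratic field, so n = 2, s = r2 = 1, r1 = 0
M = (n!/n^n) * (4/pi)^s * sqrt(|disc(K)|) = (2!/2^2) * (4/pi)^1 * sqrt(799)
= 0.5 * 1.273240 * 28.266588
= 17.9951

17.9951


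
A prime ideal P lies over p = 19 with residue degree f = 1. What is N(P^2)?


N(P^a) = p^(a*f)
= 19^(2*1)
= 19^2
= 361

361


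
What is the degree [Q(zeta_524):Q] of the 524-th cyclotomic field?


The degree equals Euler's totient phi(524).
524 = 2^2 * 131
phi(524) = 260

260


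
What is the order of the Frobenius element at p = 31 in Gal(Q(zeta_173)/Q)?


The Frobenius at p in Gal(Q(zeta_n)/Q) = (Z/nZ)* is the class of p, so its order is ord_173(31), the smallest k >= 1 with 31^k = 1 mod 173.
n = 173 = 173, phi(173) = 172; the order divides phi(n).
Divisors of 172: 1, 2, 4, 43, 86, 172
Repeated squaring mod 173: 31^1 = 31, 31^2 = 96, 31^4 = 47, 31^8 = 133, 31^16 = 43, 31^32 = 119, 31^64 = 148, 31^128 = 106
Test divisors in increasing order:
  k=1: 31^1 = 31 mod 173
  k=2: 31^2 = 96 mod 173
  k=4: 31^4 = 47 mod 173
  k=43: 31^43 = 119 * 133 * 96 * 31 = 172 mod 173
  k=86: 31^86 = 148 * 43 * 47 * 96 = 1 mod 173  <- first divisor giving 1
Order = 86

86


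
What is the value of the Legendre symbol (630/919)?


p = 919 is prime, so compute (630/919) with the reciprocity algorithm (Jacobi-symbol steps: pull out 2s via (2/n), flip via reciprocity, reduce):
  pull out 2: (2/919) = +1  (since 919 mod 8 = 7)
  reciprocity: (315/919) -> -(919/315)
  reduce: (289/315)
  reciprocity: (289/315) -> +(315/289)
  reduce: (26/289)
  pull out 2: (2/289) = +1  (since 289 mod 8 = 1)
  reciprocity: (13/289) -> +(289/13)
  reduce: (3/13)
  reciprocity: (3/13) -> +(13/3)
  reduce: (1/3)
  (1/3) = 1
Product of signs = -1
(630/919) = -1

-1


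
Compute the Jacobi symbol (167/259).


Compute (167/259) via quadratic reciprocity:
  reciprocity: (167/259) -> -(259/167)
  reduce: (92/167)
  pull out 2: (2/167) = +1  (since 167 mod 8 = 7)
  pull out 2: (2/167) = +1  (since 167 mod 8 = 7)
  reciprocity: (23/167) -> -(167/23)
  reduce: (6/23)
  pull out 2: (2/23) = +1  (since 23 mod 8 = 7)
  reciprocity: (3/23) -> -(23/3)
  reduce: (2/3)
  pull out 2: (2/3) = -1  (since 3 mod 8 = 3)
  (1/3) = 1
Product of signs = 1

1


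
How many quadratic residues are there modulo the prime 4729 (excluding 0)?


For prime p, the number of non-zero quadratic residues is (p-1)/2.
= (4729-1)/2
= 2364

2364


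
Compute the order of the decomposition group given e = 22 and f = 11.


|D_P| = e * f
= 22 * 11
= 242

242


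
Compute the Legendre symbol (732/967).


p = 967 is prime, so compute (732/967) with the reciprocity algorithm (Jacobi-symbol steps: pull out 2s via (2/n), flip via reciprocity, reduce):
  pull out 2: (2/967) = +1  (since 967 mod 8 = 7)
  pull out 2: (2/967) = +1  (since 967 mod 8 = 7)
  reciprocity: (183/967) -> -(967/183)
  reduce: (52/183)
  pull out 2: (2/183) = +1  (since 183 mod 8 = 7)
  pull out 2: (2/183) = +1  (since 183 mod 8 = 7)
  reciprocity: (13/183) -> +(183/13)
  reduce: (1/13)
  (1/13) = 1
Product of signs = -1
(732/967) = -1

-1


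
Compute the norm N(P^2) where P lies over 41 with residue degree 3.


N(P^a) = p^(a*f)
= 41^(2*3)
= 41^6
= 4750104241

4750104241


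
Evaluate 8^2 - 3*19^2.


x^2 - d*y^2
= 8^2 - 3*19^2
= 64 - 1083
= -1019

-1019


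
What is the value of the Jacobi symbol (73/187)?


Compute (73/187) via quadratic reciprocity:
  reciprocity: (73/187) -> +(187/73)
  reduce: (41/73)
  reciprocity: (41/73) -> +(73/41)
  reduce: (32/41)
  pull out 2: (2/41) = +1  (since 41 mod 8 = 1)
  pull out 2: (2/41) = +1  (since 41 mod 8 = 1)
  pull out 2: (2/41) = +1  (since 41 mod 8 = 1)
  pull out 2: (2/41) = +1  (since 41 mod 8 = 1)
  pull out 2: (2/41) = +1  (since 41 mod 8 = 1)
  (1/41) = 1
Product of signs = 1

1


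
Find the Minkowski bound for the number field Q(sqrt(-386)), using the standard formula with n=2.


d = -386, d mod 4 = 2, so disc(K) = 4d = -1544; |disc(K)| = 1544
Imaginary quadratic field, so n = 2, s = r2 = 1, r1 = 0
M = (n!/n^n) * (4/pi)^s * sqrt(|disc(K)|) = (2!/2^2) * (4/pi)^1 * sqrt(1544)
= 0.5 * 1.273240 * 39.293765
= 25.0152

25.0152


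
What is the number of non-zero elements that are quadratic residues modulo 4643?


For prime p, the number of non-zero quadratic residues is (p-1)/2.
= (4643-1)/2
= 2321

2321


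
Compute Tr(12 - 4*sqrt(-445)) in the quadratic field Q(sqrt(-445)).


Tr(a + b*sqrt(d)) = (a + b*sqrt(d)) + (a - b*sqrt(d)) = 2a
= 2 * (12)
= 24

24


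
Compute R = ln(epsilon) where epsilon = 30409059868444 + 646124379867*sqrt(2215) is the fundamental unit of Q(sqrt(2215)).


epsilon = 30409059868444 + 646124379867*sqrt(2215)
= 6.0818e+13
R = ln(6.0818e+13)
= 31.7389

31.7389


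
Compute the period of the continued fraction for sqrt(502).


Run the CF algorithm for sqrt(502).
a_0 = floor(sqrt(502)) = 22; set m_0=0, q_0=1.
Recurrence: m' = q*a - m,  q' = (d - m'^2)/q,  a' = floor((a_0 + m')/q').
  step 1: m=22, q=18, a=2
  step 2: m=14, q=17, a=2
  step 3: m=20, q=6, a=7
  step 4: m=22, q=3, a=14
  step 5: m=20, q=34, a=1
  step 6: m=14, q=9, a=4
  step 7: m=22, q=2, a=22
  step 8: m=22, q=9, a=4
  step 9: m=14, q=34, a=1
  step 10: m=20, q=3, a=14
  step 11: m=22, q=6, a=7
  step 12: m=20, q=17, a=2
  step 13: m=14, q=18, a=2
  step 14: m=22, q=1, a=44
a_14 = 2*a_0 = 44, so the period closes here.
sqrt(502) = [22; 2, 2, 7, 14, 1, 4, 22, 4, 1, 14, 7, 2, 2, 44]
Period length = 14

14
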